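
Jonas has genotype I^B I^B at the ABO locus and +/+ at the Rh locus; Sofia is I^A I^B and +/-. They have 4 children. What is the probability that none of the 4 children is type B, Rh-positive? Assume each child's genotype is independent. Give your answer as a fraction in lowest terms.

ABO cross I^B I^B × I^A I^B → 1/2 B, 1/2 AB.
Rh cross +/+ × +/- → 1 Rh+; so P(type B, Rh-positive) = 1/2 × 1 = 1/2 per child.
P(not type B, Rh-positive) = 1/2 for one child; (1/2)^4 = 1/16.

1/16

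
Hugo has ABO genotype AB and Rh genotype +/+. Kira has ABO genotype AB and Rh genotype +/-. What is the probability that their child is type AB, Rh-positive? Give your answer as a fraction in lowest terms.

ABO cross AB × AB → offspring phenotypes: 1/4 A, 1/4 B, 1/2 AB.
Rh cross +/+ × +/- → 1 Rh+.
Independent loci: P(type AB, Rh-positive) = 1/2 × 1 = 1/2.

1/2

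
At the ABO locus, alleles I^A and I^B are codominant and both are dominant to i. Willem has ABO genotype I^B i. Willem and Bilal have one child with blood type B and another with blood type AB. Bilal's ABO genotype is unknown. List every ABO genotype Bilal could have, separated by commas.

For each candidate genotype of Bilal, check whether crossing it with I^B i can produce every observed child phenotype.
  I^A I^A → possible child types {A, AB} ✗
  I^A I^B → possible child types {A, B, AB} ✓
  I^A i → possible child types {O, A, B, AB} ✓
  I^B I^B → possible child types {B} ✗
  I^B i → possible child types {O, B} ✗
  i i → possible child types {O, B} ✗

I^A I^B, I^A i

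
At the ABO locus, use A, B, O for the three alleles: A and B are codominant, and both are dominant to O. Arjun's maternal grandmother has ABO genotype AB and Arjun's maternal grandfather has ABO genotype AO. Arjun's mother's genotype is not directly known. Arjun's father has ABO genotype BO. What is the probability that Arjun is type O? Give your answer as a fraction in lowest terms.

1/8

Arjun's mother's ABO genotype from AB × AO: 1/4 AA, 1/4 AB, 1/4 AO, 1/4 BO.
Crossing each possibility with the father BO and summing P(type O): 1/4·0 + 1/4·0 + 1/4·1/4 + 1/4·1/4 = 1/8.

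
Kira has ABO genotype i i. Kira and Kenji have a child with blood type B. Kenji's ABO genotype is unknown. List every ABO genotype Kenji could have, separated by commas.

For each candidate genotype of Kenji, check whether crossing it with i i can produce every observed child phenotype.
  I^A I^A → possible child types {A} ✗
  I^A I^B → possible child types {A, B} ✓
  I^A i → possible child types {O, A} ✗
  I^B I^B → possible child types {B} ✓
  I^B i → possible child types {O, B} ✓
  i i → possible child types {O} ✗

I^A I^B, I^B I^B, I^B i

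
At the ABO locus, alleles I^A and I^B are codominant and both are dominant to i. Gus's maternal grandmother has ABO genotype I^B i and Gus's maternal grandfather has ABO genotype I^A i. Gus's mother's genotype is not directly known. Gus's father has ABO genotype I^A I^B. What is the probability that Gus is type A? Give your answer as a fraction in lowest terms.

3/8

Gus's mother's ABO genotype from I^B i × I^A i: 1/4 I^A I^B, 1/4 I^A i, 1/4 I^B i, 1/4 i i.
Crossing each possibility with the father I^A I^B and summing P(type A): 1/4·1/4 + 1/4·1/2 + 1/4·1/4 + 1/4·1/2 = 3/8.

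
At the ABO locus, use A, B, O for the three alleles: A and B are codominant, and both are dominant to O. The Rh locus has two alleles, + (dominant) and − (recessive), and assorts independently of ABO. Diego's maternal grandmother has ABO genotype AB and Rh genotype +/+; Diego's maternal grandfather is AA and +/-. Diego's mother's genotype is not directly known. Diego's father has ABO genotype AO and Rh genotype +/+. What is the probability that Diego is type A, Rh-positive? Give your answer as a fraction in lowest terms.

Diego's mother's ABO genotype from AB × AA: 1/2 AA, 1/2 AB.
Crossing each possibility with the father AO and summing P(type A): 1/2·1 + 1/2·1/2 = 3/4.
Similarly for Rh via the mother's Rh distribution: P(Rh+) = 1.
Independent loci: 3/4 × 1 = 3/4.

3/4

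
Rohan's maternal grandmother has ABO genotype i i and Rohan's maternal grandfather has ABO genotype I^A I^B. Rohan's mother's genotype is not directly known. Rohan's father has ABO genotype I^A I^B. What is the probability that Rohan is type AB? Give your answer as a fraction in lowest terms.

Rohan's mother's ABO genotype from i i × I^A I^B: 1/2 I^A i, 1/2 I^B i.
Crossing each possibility with the father I^A I^B and summing P(type AB): 1/2·1/4 + 1/2·1/4 = 1/4.

1/4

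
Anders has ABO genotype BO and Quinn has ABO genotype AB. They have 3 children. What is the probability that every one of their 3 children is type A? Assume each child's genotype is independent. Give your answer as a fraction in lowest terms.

ABO cross BO × AB → 1/4 A, 1/2 B, 1/4 AB.
So P(type A) = 1/4 per child.
All 3 independent: (1/4)^3 = 1/64.

1/64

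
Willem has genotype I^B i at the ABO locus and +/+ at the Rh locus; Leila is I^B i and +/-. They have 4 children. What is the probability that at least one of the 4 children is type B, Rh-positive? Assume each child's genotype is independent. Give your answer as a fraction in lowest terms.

255/256

ABO cross I^B i × I^B i → 1/4 O, 3/4 B.
Rh cross +/+ × +/- → 1 Rh+; so P(type B, Rh-positive) = 3/4 × 1 = 3/4 per child.
P(none) = (1/4)^4 = 1/256; P(at least one) = 1 − 1/256 = 255/256.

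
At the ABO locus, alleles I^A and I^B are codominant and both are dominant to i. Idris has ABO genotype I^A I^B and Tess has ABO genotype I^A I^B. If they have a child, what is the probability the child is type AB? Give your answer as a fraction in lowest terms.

1/2

ABO cross I^A I^B × I^A I^B → offspring phenotypes: 1/4 A, 1/4 B, 1/2 AB.
So P(type AB) = 1/2.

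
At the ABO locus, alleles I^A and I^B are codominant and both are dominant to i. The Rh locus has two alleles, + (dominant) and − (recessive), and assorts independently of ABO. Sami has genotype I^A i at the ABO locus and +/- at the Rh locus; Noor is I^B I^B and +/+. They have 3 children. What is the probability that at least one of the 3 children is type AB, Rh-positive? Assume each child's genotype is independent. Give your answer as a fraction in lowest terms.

7/8

ABO cross I^A i × I^B I^B → 1/2 B, 1/2 AB.
Rh cross +/- × +/+ → 1 Rh+; so P(type AB, Rh-positive) = 1/2 × 1 = 1/2 per child.
P(none) = (1/2)^3 = 1/8; P(at least one) = 1 − 1/8 = 7/8.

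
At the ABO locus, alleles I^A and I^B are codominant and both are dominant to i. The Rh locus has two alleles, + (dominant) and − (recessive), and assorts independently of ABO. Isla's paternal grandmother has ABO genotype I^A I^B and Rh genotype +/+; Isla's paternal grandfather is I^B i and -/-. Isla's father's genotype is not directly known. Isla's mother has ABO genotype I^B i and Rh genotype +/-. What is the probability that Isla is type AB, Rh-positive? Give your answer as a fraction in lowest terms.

3/32

Isla's father's ABO genotype from I^A I^B × I^B i: 1/4 I^A I^B, 1/4 I^A i, 1/4 I^B I^B, 1/4 I^B i.
Crossing each possibility with the mother I^B i and summing P(type AB): 1/4·1/4 + 1/4·1/4 + 1/4·0 + 1/4·0 = 1/8.
Similarly for Rh via the father's Rh distribution: P(Rh+) = 3/4.
Independent loci: 1/8 × 3/4 = 3/32.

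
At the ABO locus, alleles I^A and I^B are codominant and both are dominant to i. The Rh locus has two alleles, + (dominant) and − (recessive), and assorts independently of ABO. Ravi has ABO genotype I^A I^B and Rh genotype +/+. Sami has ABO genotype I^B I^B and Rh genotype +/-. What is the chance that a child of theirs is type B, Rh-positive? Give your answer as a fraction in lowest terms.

1/2

ABO cross I^A I^B × I^B I^B → offspring phenotypes: 1/2 B, 1/2 AB.
Rh cross +/+ × +/- → 1 Rh+.
Independent loci: P(type B, Rh-positive) = 1/2 × 1 = 1/2.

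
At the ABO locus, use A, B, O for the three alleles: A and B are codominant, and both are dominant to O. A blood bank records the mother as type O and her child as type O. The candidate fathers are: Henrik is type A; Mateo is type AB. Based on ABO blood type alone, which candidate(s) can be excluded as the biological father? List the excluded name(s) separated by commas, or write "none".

Mateo

A candidate is excluded only if no genotype consistent with his phenotype could produce a type O child with a type O mother.
Mateo (type AB): no genotype consistent with that phenotype can produce a type-O child with a type-O mother.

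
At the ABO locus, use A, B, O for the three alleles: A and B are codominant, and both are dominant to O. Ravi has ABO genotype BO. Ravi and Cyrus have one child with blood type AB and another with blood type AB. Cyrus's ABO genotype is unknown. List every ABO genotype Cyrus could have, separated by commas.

AA, AB, AO

For each candidate genotype of Cyrus, check whether crossing it with BO can produce every observed child phenotype.
  AA → possible child types {A, AB} ✓
  AB → possible child types {A, B, AB} ✓
  AO → possible child types {O, A, B, AB} ✓
  BB → possible child types {B} ✗
  BO → possible child types {O, B} ✗
  OO → possible child types {O, B} ✗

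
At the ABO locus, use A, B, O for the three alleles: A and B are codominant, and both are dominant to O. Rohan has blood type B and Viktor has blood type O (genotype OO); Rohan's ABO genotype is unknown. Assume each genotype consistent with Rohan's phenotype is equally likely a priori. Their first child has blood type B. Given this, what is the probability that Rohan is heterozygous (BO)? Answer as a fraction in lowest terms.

1/3

Possible genotypes: Rohan ∈ {BB, BO}; Viktor ∈ {OO}.
Weight each parental genotype pair by prior × P(type-B child):
  BB × OO: posterior weight 2/3.
  BO × OO: posterior weight 1/3.
Sum the posterior weight over pairs where Rohan is BO: 1/3.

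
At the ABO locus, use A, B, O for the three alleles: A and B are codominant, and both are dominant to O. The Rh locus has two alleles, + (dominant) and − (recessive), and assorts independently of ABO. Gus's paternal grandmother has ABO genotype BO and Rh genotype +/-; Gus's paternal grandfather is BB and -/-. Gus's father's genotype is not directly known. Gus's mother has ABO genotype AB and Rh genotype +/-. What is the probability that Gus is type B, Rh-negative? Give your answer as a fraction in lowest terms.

3/16

Gus's father's ABO genotype from BO × BB: 1/2 BB, 1/2 BO.
Crossing each possibility with the mother AB and summing P(type B): 1/2·1/2 + 1/2·1/2 = 1/2.
Similarly for Rh via the father's Rh distribution: P(Rh-) = 3/8.
Independent loci: 1/2 × 3/8 = 3/16.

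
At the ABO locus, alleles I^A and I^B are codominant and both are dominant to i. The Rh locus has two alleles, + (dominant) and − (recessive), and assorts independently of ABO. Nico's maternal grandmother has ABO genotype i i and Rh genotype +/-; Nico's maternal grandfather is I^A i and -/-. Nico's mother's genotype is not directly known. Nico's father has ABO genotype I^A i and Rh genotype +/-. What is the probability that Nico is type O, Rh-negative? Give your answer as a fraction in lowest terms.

Nico's mother's ABO genotype from i i × I^A i: 1/2 I^A i, 1/2 i i.
Crossing each possibility with the father I^A i and summing P(type O): 1/2·1/4 + 1/2·1/2 = 3/8.
Similarly for Rh via the mother's Rh distribution: P(Rh-) = 3/8.
Independent loci: 3/8 × 3/8 = 9/64.

9/64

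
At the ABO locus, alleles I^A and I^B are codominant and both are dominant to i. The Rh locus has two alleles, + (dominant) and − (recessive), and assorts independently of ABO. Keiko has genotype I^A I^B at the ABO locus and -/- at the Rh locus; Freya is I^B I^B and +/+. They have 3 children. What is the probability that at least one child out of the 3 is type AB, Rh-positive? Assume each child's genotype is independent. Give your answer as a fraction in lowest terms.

7/8

ABO cross I^A I^B × I^B I^B → 1/2 B, 1/2 AB.
Rh cross -/- × +/+ → 1 Rh+; so P(type AB, Rh-positive) = 1/2 × 1 = 1/2 per child.
P(none) = (1/2)^3 = 1/8; P(at least one) = 1 − 1/8 = 7/8.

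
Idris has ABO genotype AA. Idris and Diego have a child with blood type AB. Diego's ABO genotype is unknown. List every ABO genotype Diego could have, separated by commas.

AB, BB, BO

For each candidate genotype of Diego, check whether crossing it with AA can produce every observed child phenotype.
  AA → possible child types {A} ✗
  AB → possible child types {A, AB} ✓
  AO → possible child types {A} ✗
  BB → possible child types {AB} ✓
  BO → possible child types {A, AB} ✓
  OO → possible child types {A} ✗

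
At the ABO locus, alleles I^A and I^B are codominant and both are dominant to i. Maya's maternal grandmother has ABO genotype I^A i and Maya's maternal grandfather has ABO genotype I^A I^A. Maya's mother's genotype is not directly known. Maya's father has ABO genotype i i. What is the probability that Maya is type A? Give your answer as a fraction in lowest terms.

3/4

Maya's mother's ABO genotype from I^A i × I^A I^A: 1/2 I^A I^A, 1/2 I^A i.
Crossing each possibility with the father i i and summing P(type A): 1/2·1 + 1/2·1/2 = 3/4.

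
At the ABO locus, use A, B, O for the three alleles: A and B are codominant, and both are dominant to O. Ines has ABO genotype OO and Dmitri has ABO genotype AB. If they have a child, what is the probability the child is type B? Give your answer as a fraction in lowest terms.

ABO cross OO × AB → offspring phenotypes: 1/2 A, 1/2 B.
So P(type B) = 1/2.

1/2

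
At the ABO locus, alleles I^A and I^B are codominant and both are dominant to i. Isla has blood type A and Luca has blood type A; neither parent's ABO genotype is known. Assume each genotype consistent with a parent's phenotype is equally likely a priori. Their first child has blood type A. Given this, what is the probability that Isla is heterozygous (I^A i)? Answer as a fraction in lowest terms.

7/15

Possible genotypes: Isla ∈ {I^A I^A, I^A i}; Luca ∈ {I^A I^A, I^A i}.
Weight each parental genotype pair by prior × P(type-A child):
  I^A I^A × I^A I^A: posterior weight 4/15.
  I^A I^A × I^A i: posterior weight 4/15.
  I^A i × I^A I^A: posterior weight 4/15.
  I^A i × I^A i: posterior weight 1/5.
Sum the posterior weight over pairs where Isla is I^A i: 7/15.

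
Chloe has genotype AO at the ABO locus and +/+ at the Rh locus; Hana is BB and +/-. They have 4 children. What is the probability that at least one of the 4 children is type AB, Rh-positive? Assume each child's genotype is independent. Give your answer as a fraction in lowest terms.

ABO cross AO × BB → 1/2 B, 1/2 AB.
Rh cross +/+ × +/- → 1 Rh+; so P(type AB, Rh-positive) = 1/2 × 1 = 1/2 per child.
P(none) = (1/2)^4 = 1/16; P(at least one) = 1 − 1/16 = 15/16.

15/16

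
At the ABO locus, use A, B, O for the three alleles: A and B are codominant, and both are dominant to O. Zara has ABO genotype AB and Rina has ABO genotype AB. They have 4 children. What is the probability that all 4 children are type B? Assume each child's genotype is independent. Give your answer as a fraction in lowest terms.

ABO cross AB × AB → 1/4 A, 1/4 B, 1/2 AB.
So P(type B) = 1/4 per child.
All 4 independent: (1/4)^4 = 1/256.

1/256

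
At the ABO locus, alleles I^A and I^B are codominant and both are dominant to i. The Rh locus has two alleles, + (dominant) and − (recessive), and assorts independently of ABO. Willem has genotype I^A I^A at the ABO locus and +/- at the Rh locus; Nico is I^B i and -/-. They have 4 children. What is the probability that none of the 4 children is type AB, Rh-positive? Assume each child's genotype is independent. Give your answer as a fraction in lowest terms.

ABO cross I^A I^A × I^B i → 1/2 A, 1/2 AB.
Rh cross +/- × -/- → 1/2 Rh+, 1/2 Rh-; so P(type AB, Rh-positive) = 1/2 × 1/2 = 1/4 per child.
P(not type AB, Rh-positive) = 3/4 for one child; (3/4)^4 = 81/256.

81/256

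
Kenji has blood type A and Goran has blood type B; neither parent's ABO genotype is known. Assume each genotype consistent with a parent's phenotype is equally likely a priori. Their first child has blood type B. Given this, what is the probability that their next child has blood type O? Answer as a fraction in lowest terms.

1/12

Possible genotypes: Kenji ∈ {AA, AO}; Goran ∈ {BB, BO}.
Weight each parental genotype pair by prior × P(type-B child):
  AO × BB: posterior weight 2/3; P(next child type O) = 0.
  AO × BO: posterior weight 1/3; P(next child type O) = 1/4.
Weighted sum = 1/12.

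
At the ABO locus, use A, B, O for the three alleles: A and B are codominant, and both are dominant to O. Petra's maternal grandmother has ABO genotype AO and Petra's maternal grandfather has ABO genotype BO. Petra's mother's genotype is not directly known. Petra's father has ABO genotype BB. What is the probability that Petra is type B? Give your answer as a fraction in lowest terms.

3/4

Petra's mother's ABO genotype from AO × BO: 1/4 AB, 1/4 AO, 1/4 BO, 1/4 OO.
Crossing each possibility with the father BB and summing P(type B): 1/4·1/2 + 1/4·1/2 + 1/4·1 + 1/4·1 = 3/4.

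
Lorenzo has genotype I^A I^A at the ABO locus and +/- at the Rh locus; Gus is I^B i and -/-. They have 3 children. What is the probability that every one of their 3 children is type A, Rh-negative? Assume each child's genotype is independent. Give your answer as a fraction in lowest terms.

1/64

ABO cross I^A I^A × I^B i → 1/2 A, 1/2 AB.
Rh cross +/- × -/- → 1/2 Rh+, 1/2 Rh-; so P(type A, Rh-negative) = 1/2 × 1/2 = 1/4 per child.
All 3 independent: (1/4)^3 = 1/64.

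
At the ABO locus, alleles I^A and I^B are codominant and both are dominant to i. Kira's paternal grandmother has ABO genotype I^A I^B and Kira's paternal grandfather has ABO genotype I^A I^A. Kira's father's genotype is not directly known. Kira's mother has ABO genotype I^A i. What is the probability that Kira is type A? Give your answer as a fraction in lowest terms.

Kira's father's ABO genotype from I^A I^B × I^A I^A: 1/2 I^A I^A, 1/2 I^A I^B.
Crossing each possibility with the mother I^A i and summing P(type A): 1/2·1 + 1/2·1/2 = 3/4.

3/4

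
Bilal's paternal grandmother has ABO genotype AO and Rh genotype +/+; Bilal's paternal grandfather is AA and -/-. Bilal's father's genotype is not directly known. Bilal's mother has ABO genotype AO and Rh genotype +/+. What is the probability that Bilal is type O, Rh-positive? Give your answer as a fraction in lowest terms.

Bilal's father's ABO genotype from AO × AA: 1/2 AA, 1/2 AO.
Crossing each possibility with the mother AO and summing P(type O): 1/2·0 + 1/2·1/4 = 1/8.
Similarly for Rh via the father's Rh distribution: P(Rh+) = 1.
Independent loci: 1/8 × 1 = 1/8.

1/8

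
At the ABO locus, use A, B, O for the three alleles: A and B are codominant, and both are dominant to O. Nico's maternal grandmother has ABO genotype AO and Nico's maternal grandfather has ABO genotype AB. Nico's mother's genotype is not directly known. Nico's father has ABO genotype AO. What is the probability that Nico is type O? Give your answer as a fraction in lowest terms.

Nico's mother's ABO genotype from AO × AB: 1/4 AA, 1/4 AB, 1/4 AO, 1/4 BO.
Crossing each possibility with the father AO and summing P(type O): 1/4·0 + 1/4·0 + 1/4·1/4 + 1/4·1/4 = 1/8.

1/8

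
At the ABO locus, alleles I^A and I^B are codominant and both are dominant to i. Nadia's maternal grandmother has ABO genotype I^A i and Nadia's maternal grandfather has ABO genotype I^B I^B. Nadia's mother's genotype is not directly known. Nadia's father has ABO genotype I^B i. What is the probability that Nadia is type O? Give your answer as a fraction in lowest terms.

1/8

Nadia's mother's ABO genotype from I^A i × I^B I^B: 1/2 I^A I^B, 1/2 I^B i.
Crossing each possibility with the father I^B i and summing P(type O): 1/2·0 + 1/2·1/4 = 1/8.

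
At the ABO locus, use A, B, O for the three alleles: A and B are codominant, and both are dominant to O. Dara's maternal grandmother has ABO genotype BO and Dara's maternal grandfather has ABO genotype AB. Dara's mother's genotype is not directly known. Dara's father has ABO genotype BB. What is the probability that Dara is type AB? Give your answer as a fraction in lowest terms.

Dara's mother's ABO genotype from BO × AB: 1/4 AB, 1/4 AO, 1/4 BB, 1/4 BO.
Crossing each possibility with the father BB and summing P(type AB): 1/4·1/2 + 1/4·1/2 + 1/4·0 + 1/4·0 = 1/4.

1/4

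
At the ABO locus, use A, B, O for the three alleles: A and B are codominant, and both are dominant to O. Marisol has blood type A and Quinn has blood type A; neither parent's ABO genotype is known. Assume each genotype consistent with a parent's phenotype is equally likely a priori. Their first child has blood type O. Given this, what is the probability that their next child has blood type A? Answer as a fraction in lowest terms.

Possible genotypes: Marisol ∈ {AA, AO}; Quinn ∈ {AA, AO}.
Weight each parental genotype pair by prior × P(type-O child):
  AO × AO: posterior weight 1; P(next child type A) = 3/4.
Weighted sum = 3/4.

3/4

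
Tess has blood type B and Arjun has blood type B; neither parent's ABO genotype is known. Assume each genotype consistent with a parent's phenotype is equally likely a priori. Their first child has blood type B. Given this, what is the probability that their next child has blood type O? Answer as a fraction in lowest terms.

Possible genotypes: Tess ∈ {I^B I^B, I^B i}; Arjun ∈ {I^B I^B, I^B i}.
Weight each parental genotype pair by prior × P(type-B child):
  I^B I^B × I^B I^B: posterior weight 4/15; P(next child type O) = 0.
  I^B I^B × I^B i: posterior weight 4/15; P(next child type O) = 0.
  I^B i × I^B I^B: posterior weight 4/15; P(next child type O) = 0.
  I^B i × I^B i: posterior weight 1/5; P(next child type O) = 1/4.
Weighted sum = 1/20.

1/20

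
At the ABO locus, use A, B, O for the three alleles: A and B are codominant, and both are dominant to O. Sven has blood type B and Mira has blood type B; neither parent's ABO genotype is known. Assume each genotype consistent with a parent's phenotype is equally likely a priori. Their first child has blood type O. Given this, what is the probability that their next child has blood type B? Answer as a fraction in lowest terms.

Possible genotypes: Sven ∈ {BB, BO}; Mira ∈ {BB, BO}.
Weight each parental genotype pair by prior × P(type-O child):
  BO × BO: posterior weight 1; P(next child type B) = 3/4.
Weighted sum = 3/4.

3/4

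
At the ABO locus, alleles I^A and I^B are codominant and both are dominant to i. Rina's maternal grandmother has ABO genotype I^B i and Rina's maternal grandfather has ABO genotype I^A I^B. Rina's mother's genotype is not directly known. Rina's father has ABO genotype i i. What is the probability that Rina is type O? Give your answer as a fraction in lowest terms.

Rina's mother's ABO genotype from I^B i × I^A I^B: 1/4 I^A I^B, 1/4 I^A i, 1/4 I^B I^B, 1/4 I^B i.
Crossing each possibility with the father i i and summing P(type O): 1/4·0 + 1/4·1/2 + 1/4·0 + 1/4·1/2 = 1/4.

1/4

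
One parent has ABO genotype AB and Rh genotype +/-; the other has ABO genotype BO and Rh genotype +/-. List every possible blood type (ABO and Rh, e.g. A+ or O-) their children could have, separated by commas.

A+, A-, B+, B-, AB+, AB-

Gametes from AB × BO give offspring ABO genotypes AB, AO, BB, BO, i.e. phenotypes A, B, AB.
Rh cross +/- × +/- → phenotypes Rh+, Rh-.
Combining independently: A+, A-, B+, B-, AB+, AB-.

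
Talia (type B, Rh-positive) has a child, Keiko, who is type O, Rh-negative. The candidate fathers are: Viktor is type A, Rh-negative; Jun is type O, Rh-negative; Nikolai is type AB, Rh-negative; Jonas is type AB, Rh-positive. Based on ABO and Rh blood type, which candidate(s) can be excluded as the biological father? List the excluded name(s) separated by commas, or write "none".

A candidate is excluded only if no genotype consistent with his phenotype could produce a type O, Rh-negative child with a type B, Rh-positive mother.
Nikolai (type AB, Rh-): no genotype consistent with that phenotype can produce a type-O Rh- child with a type-B mother.
Jonas (type AB, Rh+): no genotype consistent with that phenotype can produce a type-O Rh- child with a type-B mother.

Nikolai, Jonas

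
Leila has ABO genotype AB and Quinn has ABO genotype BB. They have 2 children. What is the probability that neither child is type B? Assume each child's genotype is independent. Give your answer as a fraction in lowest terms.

1/4

ABO cross AB × BB → 1/2 B, 1/2 AB.
So P(type B) = 1/2 per child.
P(not type B) = 1/2 for one child; (1/2)^2 = 1/4.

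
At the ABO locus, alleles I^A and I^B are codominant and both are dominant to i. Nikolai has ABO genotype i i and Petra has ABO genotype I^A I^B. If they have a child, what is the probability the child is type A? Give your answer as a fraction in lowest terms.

1/2

ABO cross i i × I^A I^B → offspring phenotypes: 1/2 A, 1/2 B.
So P(type A) = 1/2.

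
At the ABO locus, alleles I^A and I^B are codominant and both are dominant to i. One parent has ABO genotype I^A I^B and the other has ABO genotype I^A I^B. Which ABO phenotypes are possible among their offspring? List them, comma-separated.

A, B, AB

Gametes from I^A I^B × I^A I^B give offspring ABO genotypes I^A I^A, I^A I^B, I^B I^B, i.e. phenotypes A, B, AB.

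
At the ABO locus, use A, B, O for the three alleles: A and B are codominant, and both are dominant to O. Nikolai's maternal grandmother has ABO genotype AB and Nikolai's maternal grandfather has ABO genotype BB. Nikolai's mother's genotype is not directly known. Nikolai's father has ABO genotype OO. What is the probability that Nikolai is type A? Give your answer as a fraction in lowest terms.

1/4

Nikolai's mother's ABO genotype from AB × BB: 1/2 AB, 1/2 BB.
Crossing each possibility with the father OO and summing P(type A): 1/2·1/2 + 1/2·0 = 1/4.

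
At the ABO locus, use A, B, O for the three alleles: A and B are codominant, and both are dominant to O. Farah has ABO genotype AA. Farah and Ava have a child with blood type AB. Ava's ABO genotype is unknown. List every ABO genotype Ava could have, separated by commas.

For each candidate genotype of Ava, check whether crossing it with AA can produce every observed child phenotype.
  AA → possible child types {A} ✗
  AB → possible child types {A, AB} ✓
  AO → possible child types {A} ✗
  BB → possible child types {AB} ✓
  BO → possible child types {A, AB} ✓
  OO → possible child types {A} ✗

AB, BB, BO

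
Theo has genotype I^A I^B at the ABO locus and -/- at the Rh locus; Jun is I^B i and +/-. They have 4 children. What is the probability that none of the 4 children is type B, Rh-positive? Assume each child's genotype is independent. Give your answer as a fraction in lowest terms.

81/256

ABO cross I^A I^B × I^B i → 1/4 A, 1/2 B, 1/4 AB.
Rh cross -/- × +/- → 1/2 Rh+, 1/2 Rh-; so P(type B, Rh-positive) = 1/2 × 1/2 = 1/4 per child.
P(not type B, Rh-positive) = 3/4 for one child; (3/4)^4 = 81/256.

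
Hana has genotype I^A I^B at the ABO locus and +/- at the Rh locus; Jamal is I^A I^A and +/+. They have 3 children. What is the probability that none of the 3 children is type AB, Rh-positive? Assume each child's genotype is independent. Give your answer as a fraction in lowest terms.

ABO cross I^A I^B × I^A I^A → 1/2 A, 1/2 AB.
Rh cross +/- × +/+ → 1 Rh+; so P(type AB, Rh-positive) = 1/2 × 1 = 1/2 per child.
P(not type AB, Rh-positive) = 1/2 for one child; (1/2)^3 = 1/8.

1/8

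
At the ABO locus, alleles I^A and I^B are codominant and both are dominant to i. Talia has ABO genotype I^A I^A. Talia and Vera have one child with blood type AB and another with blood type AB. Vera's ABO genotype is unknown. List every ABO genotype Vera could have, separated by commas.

I^A I^B, I^B I^B, I^B i

For each candidate genotype of Vera, check whether crossing it with I^A I^A can produce every observed child phenotype.
  I^A I^A → possible child types {A} ✗
  I^A I^B → possible child types {A, AB} ✓
  I^A i → possible child types {A} ✗
  I^B I^B → possible child types {AB} ✓
  I^B i → possible child types {A, AB} ✓
  i i → possible child types {A} ✗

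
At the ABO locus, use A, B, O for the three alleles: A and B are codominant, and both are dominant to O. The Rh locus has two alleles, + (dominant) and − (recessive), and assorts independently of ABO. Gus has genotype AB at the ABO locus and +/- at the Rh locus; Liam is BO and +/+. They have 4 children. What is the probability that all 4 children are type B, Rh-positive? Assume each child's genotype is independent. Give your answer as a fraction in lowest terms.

1/16

ABO cross AB × BO → 1/4 A, 1/2 B, 1/4 AB.
Rh cross +/- × +/+ → 1 Rh+; so P(type B, Rh-positive) = 1/2 × 1 = 1/2 per child.
All 4 independent: (1/2)^4 = 1/16.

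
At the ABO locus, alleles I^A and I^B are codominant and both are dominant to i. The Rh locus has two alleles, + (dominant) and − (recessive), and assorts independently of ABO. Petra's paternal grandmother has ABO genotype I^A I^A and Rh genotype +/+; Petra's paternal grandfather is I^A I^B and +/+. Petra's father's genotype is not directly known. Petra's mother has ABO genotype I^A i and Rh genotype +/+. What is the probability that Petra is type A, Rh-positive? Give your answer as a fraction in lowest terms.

Petra's father's ABO genotype from I^A I^A × I^A I^B: 1/2 I^A I^A, 1/2 I^A I^B.
Crossing each possibility with the mother I^A i and summing P(type A): 1/2·1 + 1/2·1/2 = 3/4.
Similarly for Rh via the father's Rh distribution: P(Rh+) = 1.
Independent loci: 3/4 × 1 = 3/4.

3/4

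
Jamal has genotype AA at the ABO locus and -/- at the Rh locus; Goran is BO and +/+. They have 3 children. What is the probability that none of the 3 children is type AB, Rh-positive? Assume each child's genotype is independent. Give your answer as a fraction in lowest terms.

1/8

ABO cross AA × BO → 1/2 A, 1/2 AB.
Rh cross -/- × +/+ → 1 Rh+; so P(type AB, Rh-positive) = 1/2 × 1 = 1/2 per child.
P(not type AB, Rh-positive) = 1/2 for one child; (1/2)^3 = 1/8.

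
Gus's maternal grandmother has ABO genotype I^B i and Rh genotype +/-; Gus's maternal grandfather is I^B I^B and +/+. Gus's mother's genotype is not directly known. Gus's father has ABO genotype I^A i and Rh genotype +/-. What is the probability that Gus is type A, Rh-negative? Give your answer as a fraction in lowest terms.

1/64

Gus's mother's ABO genotype from I^B i × I^B I^B: 1/2 I^B I^B, 1/2 I^B i.
Crossing each possibility with the father I^A i and summing P(type A): 1/2·0 + 1/2·1/4 = 1/8.
Similarly for Rh via the mother's Rh distribution: P(Rh-) = 1/8.
Independent loci: 1/8 × 1/8 = 1/64.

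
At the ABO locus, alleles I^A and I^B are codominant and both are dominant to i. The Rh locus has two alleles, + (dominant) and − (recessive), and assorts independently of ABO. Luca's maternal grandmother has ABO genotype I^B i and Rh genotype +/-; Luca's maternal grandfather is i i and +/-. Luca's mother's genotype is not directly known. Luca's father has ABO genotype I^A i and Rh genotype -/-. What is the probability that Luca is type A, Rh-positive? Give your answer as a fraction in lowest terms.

Luca's mother's ABO genotype from I^B i × i i: 1/2 I^B i, 1/2 i i.
Crossing each possibility with the father I^A i and summing P(type A): 1/2·1/4 + 1/2·1/2 = 3/8.
Similarly for Rh via the mother's Rh distribution: P(Rh+) = 1/2.
Independent loci: 3/8 × 1/2 = 3/16.

3/16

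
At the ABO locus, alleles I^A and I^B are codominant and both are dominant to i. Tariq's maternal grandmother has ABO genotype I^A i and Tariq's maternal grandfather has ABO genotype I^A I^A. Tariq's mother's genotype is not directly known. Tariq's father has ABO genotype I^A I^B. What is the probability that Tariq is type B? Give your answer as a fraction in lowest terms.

1/8

Tariq's mother's ABO genotype from I^A i × I^A I^A: 1/2 I^A I^A, 1/2 I^A i.
Crossing each possibility with the father I^A I^B and summing P(type B): 1/2·0 + 1/2·1/4 = 1/8.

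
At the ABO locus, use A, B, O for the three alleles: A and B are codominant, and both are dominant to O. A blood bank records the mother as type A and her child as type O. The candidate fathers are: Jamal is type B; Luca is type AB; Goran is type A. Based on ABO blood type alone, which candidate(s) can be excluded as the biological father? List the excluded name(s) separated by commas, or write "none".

Luca

A candidate is excluded only if no genotype consistent with his phenotype could produce a type O child with a type A mother.
Luca (type AB): no genotype consistent with that phenotype can produce a type-O child with a type-A mother.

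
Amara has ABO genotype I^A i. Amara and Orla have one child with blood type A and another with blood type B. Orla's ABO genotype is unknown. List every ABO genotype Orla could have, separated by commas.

For each candidate genotype of Orla, check whether crossing it with I^A i can produce every observed child phenotype.
  I^A I^A → possible child types {A} ✗
  I^A I^B → possible child types {A, B, AB} ✓
  I^A i → possible child types {O, A} ✗
  I^B I^B → possible child types {B, AB} ✗
  I^B i → possible child types {O, A, B, AB} ✓
  i i → possible child types {O, A} ✗

I^A I^B, I^B i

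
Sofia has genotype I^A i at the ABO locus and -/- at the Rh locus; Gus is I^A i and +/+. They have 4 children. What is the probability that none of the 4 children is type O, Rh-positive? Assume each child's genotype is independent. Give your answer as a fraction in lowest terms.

81/256

ABO cross I^A i × I^A i → 1/4 O, 3/4 A.
Rh cross -/- × +/+ → 1 Rh+; so P(type O, Rh-positive) = 1/4 × 1 = 1/4 per child.
P(not type O, Rh-positive) = 3/4 for one child; (3/4)^4 = 81/256.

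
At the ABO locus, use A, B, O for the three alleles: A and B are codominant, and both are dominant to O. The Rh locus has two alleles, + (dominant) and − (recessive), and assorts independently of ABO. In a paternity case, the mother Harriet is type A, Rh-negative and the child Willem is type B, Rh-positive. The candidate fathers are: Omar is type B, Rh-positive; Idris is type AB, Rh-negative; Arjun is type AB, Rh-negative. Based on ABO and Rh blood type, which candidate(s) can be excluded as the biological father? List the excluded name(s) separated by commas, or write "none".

Idris, Arjun

A candidate is excluded only if no genotype consistent with his phenotype could produce a type B, Rh-positive child with a type A, Rh-negative mother.
Idris (type AB, Rh-): no genotype consistent with that phenotype can produce a type-B Rh+ child with a type-A mother.
Arjun (type AB, Rh-): no genotype consistent with that phenotype can produce a type-B Rh+ child with a type-A mother.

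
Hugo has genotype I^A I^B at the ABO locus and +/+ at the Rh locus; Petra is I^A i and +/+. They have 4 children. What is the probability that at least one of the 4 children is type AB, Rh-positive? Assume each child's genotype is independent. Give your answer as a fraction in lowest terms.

ABO cross I^A I^B × I^A i → 1/2 A, 1/4 B, 1/4 AB.
Rh cross +/+ × +/+ → 1 Rh+; so P(type AB, Rh-positive) = 1/4 × 1 = 1/4 per child.
P(none) = (3/4)^4 = 81/256; P(at least one) = 1 − 81/256 = 175/256.

175/256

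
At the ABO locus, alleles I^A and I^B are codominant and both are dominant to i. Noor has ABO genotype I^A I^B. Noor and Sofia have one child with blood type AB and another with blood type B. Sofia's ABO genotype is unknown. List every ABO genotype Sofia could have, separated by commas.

For each candidate genotype of Sofia, check whether crossing it with I^A I^B can produce every observed child phenotype.
  I^A I^A → possible child types {A, AB} ✗
  I^A I^B → possible child types {A, B, AB} ✓
  I^A i → possible child types {A, B, AB} ✓
  I^B I^B → possible child types {B, AB} ✓
  I^B i → possible child types {A, B, AB} ✓
  i i → possible child types {A, B} ✗

I^A I^B, I^A i, I^B I^B, I^B i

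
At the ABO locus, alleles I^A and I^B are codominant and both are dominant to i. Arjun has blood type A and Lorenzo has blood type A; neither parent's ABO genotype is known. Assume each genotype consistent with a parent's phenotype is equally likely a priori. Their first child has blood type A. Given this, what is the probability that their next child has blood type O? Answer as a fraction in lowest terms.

1/20

Possible genotypes: Arjun ∈ {I^A I^A, I^A i}; Lorenzo ∈ {I^A I^A, I^A i}.
Weight each parental genotype pair by prior × P(type-A child):
  I^A I^A × I^A I^A: posterior weight 4/15; P(next child type O) = 0.
  I^A I^A × I^A i: posterior weight 4/15; P(next child type O) = 0.
  I^A i × I^A I^A: posterior weight 4/15; P(next child type O) = 0.
  I^A i × I^A i: posterior weight 1/5; P(next child type O) = 1/4.
Weighted sum = 1/20.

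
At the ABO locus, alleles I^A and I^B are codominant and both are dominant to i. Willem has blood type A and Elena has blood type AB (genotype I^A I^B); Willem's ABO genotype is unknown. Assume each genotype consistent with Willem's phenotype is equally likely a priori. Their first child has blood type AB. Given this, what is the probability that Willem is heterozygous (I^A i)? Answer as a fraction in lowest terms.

Possible genotypes: Willem ∈ {I^A I^A, I^A i}; Elena ∈ {I^A I^B}.
Weight each parental genotype pair by prior × P(type-AB child):
  I^A I^A × I^A I^B: posterior weight 2/3.
  I^A i × I^A I^B: posterior weight 1/3.
Sum the posterior weight over pairs where Willem is I^A i: 1/3.

1/3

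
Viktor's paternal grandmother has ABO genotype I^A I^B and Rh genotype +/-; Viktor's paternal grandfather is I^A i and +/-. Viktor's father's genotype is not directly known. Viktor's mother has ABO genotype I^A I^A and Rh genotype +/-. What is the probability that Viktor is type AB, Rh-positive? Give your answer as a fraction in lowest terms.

Viktor's father's ABO genotype from I^A I^B × I^A i: 1/4 I^A I^A, 1/4 I^A I^B, 1/4 I^A i, 1/4 I^B i.
Crossing each possibility with the mother I^A I^A and summing P(type AB): 1/4·0 + 1/4·1/2 + 1/4·0 + 1/4·1/2 = 1/4.
Similarly for Rh via the father's Rh distribution: P(Rh+) = 3/4.
Independent loci: 1/4 × 3/4 = 3/16.

3/16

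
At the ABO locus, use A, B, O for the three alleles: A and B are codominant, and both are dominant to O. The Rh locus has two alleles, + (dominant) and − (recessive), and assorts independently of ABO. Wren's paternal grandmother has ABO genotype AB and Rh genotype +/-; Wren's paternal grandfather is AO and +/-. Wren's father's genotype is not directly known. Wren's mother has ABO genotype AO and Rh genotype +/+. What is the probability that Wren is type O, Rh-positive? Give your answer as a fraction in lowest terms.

Wren's father's ABO genotype from AB × AO: 1/4 AA, 1/4 AB, 1/4 AO, 1/4 BO.
Crossing each possibility with the mother AO and summing P(type O): 1/4·0 + 1/4·0 + 1/4·1/4 + 1/4·1/4 = 1/8.
Similarly for Rh via the father's Rh distribution: P(Rh+) = 1.
Independent loci: 1/8 × 1 = 1/8.

1/8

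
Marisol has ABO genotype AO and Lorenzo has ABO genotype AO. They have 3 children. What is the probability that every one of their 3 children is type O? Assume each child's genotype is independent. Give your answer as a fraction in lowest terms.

ABO cross AO × AO → 1/4 O, 3/4 A.
So P(type O) = 1/4 per child.
All 3 independent: (1/4)^3 = 1/64.

1/64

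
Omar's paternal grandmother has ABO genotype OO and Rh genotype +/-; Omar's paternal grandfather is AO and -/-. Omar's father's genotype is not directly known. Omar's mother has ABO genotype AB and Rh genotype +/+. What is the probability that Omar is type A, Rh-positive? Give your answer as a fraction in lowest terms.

Omar's father's ABO genotype from OO × AO: 1/2 AO, 1/2 OO.
Crossing each possibility with the mother AB and summing P(type A): 1/2·1/2 + 1/2·1/2 = 1/2.
Similarly for Rh via the father's Rh distribution: P(Rh+) = 1.
Independent loci: 1/2 × 1 = 1/2.

1/2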